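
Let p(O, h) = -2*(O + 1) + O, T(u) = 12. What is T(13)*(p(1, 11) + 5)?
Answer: 24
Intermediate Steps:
p(O, h) = -2 - O (p(O, h) = -2*(1 + O) + O = (-2 - 2*O) + O = -2 - O)
T(13)*(p(1, 11) + 5) = 12*((-2 - 1*1) + 5) = 12*((-2 - 1) + 5) = 12*(-3 + 5) = 12*2 = 24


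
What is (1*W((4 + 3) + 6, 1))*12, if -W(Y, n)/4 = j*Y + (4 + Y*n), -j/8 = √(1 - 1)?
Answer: -816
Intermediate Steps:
j = 0 (j = -8*√(1 - 1) = -8*√0 = -8*0 = 0)
W(Y, n) = -16 - 4*Y*n (W(Y, n) = -4*(0*Y + (4 + Y*n)) = -4*(0 + (4 + Y*n)) = -4*(4 + Y*n) = -16 - 4*Y*n)
(1*W((4 + 3) + 6, 1))*12 = (1*(-16 - 4*((4 + 3) + 6)*1))*12 = (1*(-16 - 4*(7 + 6)*1))*12 = (1*(-16 - 4*13*1))*12 = (1*(-16 - 52))*12 = (1*(-68))*12 = -68*12 = -816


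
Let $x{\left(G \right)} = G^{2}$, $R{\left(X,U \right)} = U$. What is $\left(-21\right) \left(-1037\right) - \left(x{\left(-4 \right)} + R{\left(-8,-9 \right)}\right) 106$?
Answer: $21035$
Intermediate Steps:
$\left(-21\right) \left(-1037\right) - \left(x{\left(-4 \right)} + R{\left(-8,-9 \right)}\right) 106 = \left(-21\right) \left(-1037\right) - \left(\left(-4\right)^{2} - 9\right) 106 = 21777 - \left(16 - 9\right) 106 = 21777 - 7 \cdot 106 = 21777 - 742 = 21035$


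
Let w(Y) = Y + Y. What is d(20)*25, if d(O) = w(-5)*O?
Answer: -5000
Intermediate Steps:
w(Y) = 2*Y
d(O) = -10*O (d(O) = (2*(-5))*O = -10*O)
d(20)*25 = -10*20*25 = -200*25 = -5000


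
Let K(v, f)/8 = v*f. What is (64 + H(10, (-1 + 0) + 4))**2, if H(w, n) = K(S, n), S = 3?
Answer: 18496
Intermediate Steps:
K(v, f) = 8*f*v (K(v, f) = 8*(v*f) = 8*(f*v) = 8*f*v)
H(w, n) = 24*n (H(w, n) = 8*n*3 = 24*n)
(64 + H(10, (-1 + 0) + 4))**2 = (64 + 24*((-1 + 0) + 4))**2 = (64 + 24*(-1 + 4))**2 = (64 + 24*3)**2 = (64 + 72)**2 = 136**2 = 18496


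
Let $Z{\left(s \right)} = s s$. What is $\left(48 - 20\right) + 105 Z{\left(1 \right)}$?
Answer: $133$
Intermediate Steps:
$Z{\left(s \right)} = s^{2}$
$\left(48 - 20\right) + 105 Z{\left(1 \right)} = \left(48 - 20\right) + 105 \cdot 1^{2} = 28 + 105 \cdot 1 = 28 + 105 = 133$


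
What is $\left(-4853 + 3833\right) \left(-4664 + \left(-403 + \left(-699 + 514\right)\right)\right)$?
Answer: $5357040$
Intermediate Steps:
$\left(-4853 + 3833\right) \left(-4664 + \left(-403 + \left(-699 + 514\right)\right)\right) = - 1020 \left(-4664 - 588\right) = \left(-1020\right) \left(-5252\right) = 5357040$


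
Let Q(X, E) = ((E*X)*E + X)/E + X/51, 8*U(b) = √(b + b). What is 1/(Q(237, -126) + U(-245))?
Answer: -121776944016/3636166285441397 - 3568572*I*√10/3636166285441397 ≈ -3.349e-5 - 3.1035e-9*I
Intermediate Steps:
U(b) = √2*√b/8 (U(b) = √(b + b)/8 = √(2*b)/8 = (√2*√b)/8 = √2*√b/8)
Q(X, E) = X/51 + (X + X*E²)/E (Q(X, E) = (X*E² + X)/E + X*(1/51) = (X + X*E²)/E + X/51 = X/51 + (X + X*E²)/E)
1/(Q(237, -126) + U(-245)) = 1/(((1/51)*237 - 126*237 + 237/(-126)) + √2*√(-245)/8) = 1/((79/17 - 29862 + 237*(-1/126)) + √2*(7*I*√5)/8) = 1/((79/17 - 29862 - 79/42) + 7*I*√10/8) = 1/(-21319493/714 + 7*I*√10/8)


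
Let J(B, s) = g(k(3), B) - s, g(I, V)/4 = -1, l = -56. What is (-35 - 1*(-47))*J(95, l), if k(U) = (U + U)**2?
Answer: 624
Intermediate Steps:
k(U) = 4*U**2 (k(U) = (2*U)**2 = 4*U**2)
g(I, V) = -4 (g(I, V) = 4*(-1) = -4)
J(B, s) = -4 - s
(-35 - 1*(-47))*J(95, l) = (-35 - 1*(-47))*(-4 - 1*(-56)) = (-35 + 47)*(-4 + 56) = 12*52 = 624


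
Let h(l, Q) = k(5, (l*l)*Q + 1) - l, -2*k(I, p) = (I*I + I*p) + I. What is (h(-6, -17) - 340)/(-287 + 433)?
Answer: 2357/292 ≈ 8.0719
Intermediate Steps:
k(I, p) = -I/2 - I**2/2 - I*p/2 (k(I, p) = -((I*I + I*p) + I)/2 = -((I**2 + I*p) + I)/2 = -(I + I**2 + I*p)/2 = -I/2 - I**2/2 - I*p/2)
h(l, Q) = -35/2 - l - 5*Q*l**2/2 (h(l, Q) = -1/2*5*(1 + 5 + ((l*l)*Q + 1)) - l = -1/2*5*(1 + 5 + (l**2*Q + 1)) - l = -1/2*5*(1 + 5 + (Q*l**2 + 1)) - l = -1/2*5*(1 + 5 + (1 + Q*l**2)) - l = -1/2*5*(7 + Q*l**2) - l = (-35/2 - 5*Q*l**2/2) - l = -35/2 - l - 5*Q*l**2/2)
(h(-6, -17) - 340)/(-287 + 433) = ((-35/2 - 1*(-6) - 5/2*(-17)*(-6)**2) - 340)/(-287 + 433) = ((-35/2 + 6 - 5/2*(-17)*36) - 340)/146 = ((-35/2 + 6 + 1530) - 340)*(1/146) = (3037/2 - 340)*(1/146) = (2357/2)*(1/146) = 2357/292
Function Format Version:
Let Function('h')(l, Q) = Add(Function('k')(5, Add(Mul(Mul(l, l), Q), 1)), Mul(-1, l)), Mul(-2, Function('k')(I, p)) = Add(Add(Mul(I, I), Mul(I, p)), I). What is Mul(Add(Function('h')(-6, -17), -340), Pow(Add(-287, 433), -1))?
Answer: Rational(2357, 292) ≈ 8.0719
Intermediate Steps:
Function('k')(I, p) = Add(Mul(Rational(-1, 2), I), Mul(Rational(-1, 2), Pow(I, 2)), Mul(Rational(-1, 2), I, p)) (Function('k')(I, p) = Mul(Rational(-1, 2), Add(Add(Mul(I, I), Mul(I, p)), I)) = Mul(Rational(-1, 2), Add(Add(Pow(I, 2), Mul(I, p)), I)) = Mul(Rational(-1, 2), Add(I, Pow(I, 2), Mul(I, p))) = Add(Mul(Rational(-1, 2), I), Mul(Rational(-1, 2), Pow(I, 2)), Mul(Rational(-1, 2), I, p)))
Function('h')(l, Q) = Add(Rational(-35, 2), Mul(-1, l), Mul(Rational(-5, 2), Q, Pow(l, 2))) (Function('h')(l, Q) = Add(Mul(Rational(-1, 2), 5, Add(1, 5, Add(Mul(Mul(l, l), Q), 1))), Mul(-1, l)) = Add(Mul(Rational(-1, 2), 5, Add(1, 5, Add(Mul(Pow(l, 2), Q), 1))), Mul(-1, l)) = Add(Mul(Rational(-1, 2), 5, Add(1, 5, Add(Mul(Q, Pow(l, 2)), 1))), Mul(-1, l)) = Add(Mul(Rational(-1, 2), 5, Add(1, 5, Add(1, Mul(Q, Pow(l, 2))))), Mul(-1, l)) = Add(Mul(Rational(-1, 2), 5, Add(7, Mul(Q, Pow(l, 2)))), Mul(-1, l)) = Add(Add(Rational(-35, 2), Mul(Rational(-5, 2), Q, Pow(l, 2))), Mul(-1, l)) = Add(Rational(-35, 2), Mul(-1, l), Mul(Rational(-5, 2), Q, Pow(l, 2))))
Mul(Add(Function('h')(-6, -17), -340), Pow(Add(-287, 433), -1)) = Mul(Add(Add(Rational(-35, 2), Mul(-1, -6), Mul(Rational(-5, 2), -17, Pow(-6, 2))), -340), Pow(Add(-287, 433), -1)) = Mul(Add(Add(Rational(-35, 2), 6, Mul(Rational(-5, 2), -17, 36)), -340), Pow(146, -1)) = Mul(Add(Add(Rational(-35, 2), 6, 1530), -340), Rational(1, 146)) = Mul(Add(Rational(3037, 2), -340), Rational(1, 146)) = Mul(Rational(2357, 2), Rational(1, 146)) = Rational(2357, 292)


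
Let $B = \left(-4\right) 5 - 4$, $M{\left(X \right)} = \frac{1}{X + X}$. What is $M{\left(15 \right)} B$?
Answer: $- \frac{4}{5} \approx -0.8$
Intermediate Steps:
$M{\left(X \right)} = \frac{1}{2 X}$
$B = -24$ ($B = -20 - 4 = -24$)
$M{\left(15 \right)} B = \frac{1}{2 \cdot 15} \left(-24\right) = \frac{1}{2} \cdot \frac{1}{15} \left(-24\right) = \frac{1}{30} \left(-24\right) = - \frac{4}{5}$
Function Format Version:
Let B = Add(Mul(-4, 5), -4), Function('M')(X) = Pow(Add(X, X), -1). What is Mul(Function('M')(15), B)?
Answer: Rational(-4, 5) ≈ -0.80000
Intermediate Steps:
Function('M')(X) = Mul(Rational(1, 2), Pow(X, -1)) (Function('M')(X) = Pow(Mul(2, X), -1) = Mul(Rational(1, 2), Pow(X, -1)))
B = -24 (B = Add(-20, -4) = -24)
Mul(Function('M')(15), B) = Mul(Mul(Rational(1, 2), Pow(15, -1)), -24) = Mul(Mul(Rational(1, 2), Rational(1, 15)), -24) = Mul(Rational(1, 30), -24) = Rational(-4, 5)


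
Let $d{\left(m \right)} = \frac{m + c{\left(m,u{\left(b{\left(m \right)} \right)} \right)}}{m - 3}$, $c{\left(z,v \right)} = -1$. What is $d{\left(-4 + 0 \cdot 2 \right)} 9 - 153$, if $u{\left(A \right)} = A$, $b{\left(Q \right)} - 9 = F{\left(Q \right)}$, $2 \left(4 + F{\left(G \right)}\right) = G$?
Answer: $- \frac{1026}{7} \approx -146.57$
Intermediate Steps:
$F{\left(G \right)} = -4 + \frac{G}{2}$
$b{\left(Q \right)} = 5 + \frac{Q}{2}$ ($b{\left(Q \right)} = 9 + \left(-4 + \frac{Q}{2}\right) = 5 + \frac{Q}{2}$)
$d{\left(m \right)} = \frac{-1 + m}{-3 + m}$ ($d{\left(m \right)} = \frac{m - 1}{m - 3} = \frac{-1 + m}{-3 + m}$)
$d{\left(-4 + 0 \cdot 2 \right)} 9 - 153 = \frac{-1 + \left(-4 + 0 \cdot 2\right)}{-3 + \left(-4 + 0 \cdot 2\right)} 9 - 153 = \frac{-1 + \left(-4 + 0\right)}{-3 + \left(-4 + 0\right)} 9 - 153 = \frac{-1 - 4}{-3 - 4} \cdot 9 - 153 = \frac{1}{-7} \left(-5\right) 9 - 153 = \left(- \frac{1}{7}\right) \left(-5\right) 9 - 153 = \frac{5}{7} \cdot 9 - 153 = \frac{45}{7} - 153 = - \frac{1026}{7}$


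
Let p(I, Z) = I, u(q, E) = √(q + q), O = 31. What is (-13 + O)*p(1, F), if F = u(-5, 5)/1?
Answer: 18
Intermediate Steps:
u(q, E) = √2*√q (u(q, E) = √(2*q) = √2*√q)
F = I*√10 (F = (√2*√(-5))/1 = (√2*(I*√5))*1 = (I*√10)*1 = I*√10 ≈ 3.1623*I)
(-13 + O)*p(1, F) = (-13 + 31)*1 = 18*1 = 18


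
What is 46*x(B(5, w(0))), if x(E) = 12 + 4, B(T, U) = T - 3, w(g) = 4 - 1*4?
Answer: 736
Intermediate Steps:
w(g) = 0 (w(g) = 4 - 4 = 0)
B(T, U) = -3 + T
x(E) = 16
46*x(B(5, w(0))) = 46*16 = 736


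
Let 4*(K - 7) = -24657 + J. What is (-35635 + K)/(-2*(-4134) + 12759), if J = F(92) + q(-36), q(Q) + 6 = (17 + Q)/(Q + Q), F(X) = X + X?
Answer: -12023333/6055776 ≈ -1.9854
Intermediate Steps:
F(X) = 2*X
q(Q) = -6 + (17 + Q)/(2*Q) (q(Q) = -6 + (17 + Q)/(Q + Q) = -6 + (17 + Q)/((2*Q)) = -6 + (17 + Q)*(1/(2*Q)) = -6 + (17 + Q)/(2*Q))
J = 12835/72 (J = 2*92 + (½)*(17 - 11*(-36))/(-36) = 184 + (½)*(-1/36)*(17 + 396) = 184 + (½)*(-1/36)*413 = 184 - 413/72 = 12835/72 ≈ 178.26)
K = -1760453/288 (K = 7 + (-24657 + 12835/72)/4 = 7 + (¼)*(-1762469/72) = 7 - 1762469/288 = -1760453/288 ≈ -6112.7)
(-35635 + K)/(-2*(-4134) + 12759) = (-35635 - 1760453/288)/(-2*(-4134) + 12759) = -12023333/(288*(8268 + 12759)) = -12023333/288/21027 = -12023333/288*1/21027 = -12023333/6055776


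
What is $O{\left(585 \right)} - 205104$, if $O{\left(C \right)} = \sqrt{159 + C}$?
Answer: $-205104 + 2 \sqrt{186} \approx -2.0508 \cdot 10^{5}$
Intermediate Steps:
$O{\left(585 \right)} - 205104 = \sqrt{159 + 585} - 205104 = \sqrt{744} - 205104 = 2 \sqrt{186} - 205104 = -205104 + 2 \sqrt{186}$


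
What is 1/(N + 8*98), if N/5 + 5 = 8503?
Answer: 1/43274 ≈ 2.3109e-5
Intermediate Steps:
N = 42490 (N = -25 + 5*8503 = -25 + 42515 = 42490)
1/(N + 8*98) = 1/(42490 + 8*98) = 1/(42490 + 784) = 1/43274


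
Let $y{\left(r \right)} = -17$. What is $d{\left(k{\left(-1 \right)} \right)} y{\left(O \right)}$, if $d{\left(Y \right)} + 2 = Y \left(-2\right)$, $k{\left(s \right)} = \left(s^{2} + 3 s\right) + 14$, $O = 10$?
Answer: $442$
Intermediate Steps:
$k{\left(s \right)} = 14 + s^{2} + 3 s$
$d{\left(Y \right)} = -2 - 2 Y$ ($d{\left(Y \right)} = -2 + Y \left(-2\right) = -2 - 2 Y$)
$d{\left(k{\left(-1 \right)} \right)} y{\left(O \right)} = \left(-2 - 2 \left(14 + \left(-1\right)^{2} + 3 \left(-1\right)\right)\right) \left(-17\right) = \left(-2 - 2 \left(14 + 1 - 3\right)\right) \left(-17\right) = \left(-2 - 24\right) \left(-17\right) = \left(-26\right) \left(-17\right) = 442$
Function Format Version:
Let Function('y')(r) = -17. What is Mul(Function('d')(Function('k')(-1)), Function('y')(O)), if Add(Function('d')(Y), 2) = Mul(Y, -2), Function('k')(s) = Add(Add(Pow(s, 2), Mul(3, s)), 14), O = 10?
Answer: 442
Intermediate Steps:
Function('k')(s) = Add(14, Pow(s, 2), Mul(3, s))
Function('d')(Y) = Add(-2, Mul(-2, Y)) (Function('d')(Y) = Add(-2, Mul(Y, -2)) = Add(-2, Mul(-2, Y)))
Mul(Function('d')(Function('k')(-1)), Function('y')(O)) = Mul(Add(-2, Mul(-2, Add(14, Pow(-1, 2), Mul(3, -1)))), -17) = Mul(Add(-2, Mul(-2, Add(14, 1, -3))), -17) = Mul(Add(-2, Mul(-2, 12)), -17) = Mul(Add(-2, -24), -17) = Mul(-26, -17) = 442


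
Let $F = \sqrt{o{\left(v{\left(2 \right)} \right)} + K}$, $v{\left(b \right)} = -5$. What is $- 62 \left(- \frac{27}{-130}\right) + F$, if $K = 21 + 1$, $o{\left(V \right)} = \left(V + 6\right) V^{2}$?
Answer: $- \frac{837}{65} + \sqrt{47} \approx -6.0213$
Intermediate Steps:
$o{\left(V \right)} = V^{2} \left(6 + V\right)$ ($o{\left(V \right)} = \left(6 + V\right) V^{2} = V^{2} \left(6 + V\right)$)
$K = 22$
$F = \sqrt{47}$ ($F = \sqrt{\left(-5\right)^{2} \left(6 - 5\right) + 22} = \sqrt{25 \cdot 1 + 22} = \sqrt{25 + 22} = \sqrt{47} \approx 6.8557$)
$- 62 \left(- \frac{27}{-130}\right) + F = - 62 \left(- \frac{27}{-130}\right) + \sqrt{47} = - 62 \left(\left(-27\right) \left(- \frac{1}{130}\right)\right) + \sqrt{47} = \left(-62\right) \frac{27}{130} + \sqrt{47} = - \frac{837}{65} + \sqrt{47}$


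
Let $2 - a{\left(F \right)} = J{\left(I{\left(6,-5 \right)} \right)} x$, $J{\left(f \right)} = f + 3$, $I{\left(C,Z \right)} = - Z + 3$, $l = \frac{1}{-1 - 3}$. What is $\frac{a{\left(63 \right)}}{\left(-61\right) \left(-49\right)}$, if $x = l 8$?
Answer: $\frac{24}{2989} \approx 0.0080294$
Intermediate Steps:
$l = - \frac{1}{4}$ ($l = \frac{1}{-4} = - \frac{1}{4} \approx -0.25$)
$I{\left(C,Z \right)} = 3 - Z$
$x = -2$ ($x = \left(- \frac{1}{4}\right) 8 = -2$)
$J{\left(f \right)} = 3 + f$
$a{\left(F \right)} = 24$ ($a{\left(F \right)} = 2 - \left(3 + \left(3 - -5\right)\right) \left(-2\right) = 2 - \left(3 + \left(3 + 5\right)\right) \left(-2\right) = 2 - \left(3 + 8\right) \left(-2\right) = 2 - 11 \left(-2\right) = 2 - -22 = 2 + 22 = 24$)
$\frac{a{\left(63 \right)}}{\left(-61\right) \left(-49\right)} = \frac{24}{\left(-61\right) \left(-49\right)} = \frac{24}{2989}$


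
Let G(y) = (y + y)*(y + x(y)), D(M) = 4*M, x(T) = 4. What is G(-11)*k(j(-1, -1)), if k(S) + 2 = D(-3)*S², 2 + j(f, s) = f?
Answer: -16940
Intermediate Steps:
j(f, s) = -2 + f
k(S) = -2 - 12*S² (k(S) = -2 + (4*(-3))*S² = -2 - 12*S²)
G(y) = 2*y*(4 + y) (G(y) = (y + y)*(y + 4) = (2*y)*(4 + y) = 2*y*(4 + y))
G(-11)*k(j(-1, -1)) = (2*(-11)*(4 - 11))*(-2 - 12*(-2 - 1)²) = (2*(-11)*(-7))*(-2 - 12*(-3)²) = 154*(-2 - 12*9) = 154*(-2 - 108) = 154*(-110) = -16940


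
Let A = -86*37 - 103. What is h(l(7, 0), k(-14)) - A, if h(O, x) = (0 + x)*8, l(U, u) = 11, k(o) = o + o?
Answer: 3061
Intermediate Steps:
k(o) = 2*o
h(O, x) = 8*x (h(O, x) = x*8 = 8*x)
A = -3285 (A = -3182 - 103 = -3285)
h(l(7, 0), k(-14)) - A = 8*(2*(-14)) - 1*(-3285) = 8*(-28) + 3285 = -224 + 3285 = 3061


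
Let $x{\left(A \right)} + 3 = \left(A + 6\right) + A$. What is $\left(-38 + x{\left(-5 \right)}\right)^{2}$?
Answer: $2025$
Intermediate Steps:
$x{\left(A \right)} = 3 + 2 A$ ($x{\left(A \right)} = -3 + \left(\left(A + 6\right) + A\right) = -3 + \left(\left(6 + A\right) + A\right) = -3 + \left(6 + 2 A\right) = 3 + 2 A$)
$\left(-38 + x{\left(-5 \right)}\right)^{2} = \left(-38 + \left(3 + 2 \left(-5\right)\right)\right)^{2} = \left(-38 + \left(3 - 10\right)\right)^{2} = \left(-38 - 7\right)^{2} = \left(-45\right)^{2} = 2025$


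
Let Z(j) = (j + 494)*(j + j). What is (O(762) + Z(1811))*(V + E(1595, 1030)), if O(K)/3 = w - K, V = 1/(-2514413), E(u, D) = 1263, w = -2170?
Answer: 2407735914873532/228583 ≈ 1.0533e+10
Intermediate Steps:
V = -1/2514413 ≈ -3.9771e-7
O(K) = -6510 - 3*K (O(K) = 3*(-2170 - K) = -6510 - 3*K)
Z(j) = 2*j*(494 + j) (Z(j) = (494 + j)*(2*j) = 2*j*(494 + j))
(O(762) + Z(1811))*(V + E(1595, 1030)) = ((-6510 - 3*762) + 2*1811*(494 + 1811))*(-1/2514413 + 1263) = ((-6510 - 2286) + 2*1811*2305)*(3175703618/2514413) = (-8796 + 8348710)*(3175703618/2514413) = 8339914*(3175703618/2514413) = 2407735914873532/228583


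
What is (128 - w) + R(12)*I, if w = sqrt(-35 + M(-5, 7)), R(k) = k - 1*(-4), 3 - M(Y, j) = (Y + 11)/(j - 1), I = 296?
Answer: 4864 - I*sqrt(33) ≈ 4864.0 - 5.7446*I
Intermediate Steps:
M(Y, j) = 3 - (11 + Y)/(-1 + j) (M(Y, j) = 3 - (Y + 11)/(j - 1) = 3 - (11 + Y)/(-1 + j))
R(k) = 4 + k (R(k) = k + 4 = 4 + k)
w = I*sqrt(33) (w = sqrt(-35 + (-14 - 1*(-5) + 3*7)/(-1 + 7)) = sqrt(-35 + (-14 + 5 + 21)/6) = sqrt(-35 + (1/6)*12) = sqrt(-35 + 2) = sqrt(-33) = I*sqrt(33) ≈ 5.7446*I)
(128 - w) + R(12)*I = (128 - I*sqrt(33)) + (4 + 12)*296 = (128 - I*sqrt(33)) + 16*296 = (128 - I*sqrt(33)) + 4736 = 4864 - I*sqrt(33)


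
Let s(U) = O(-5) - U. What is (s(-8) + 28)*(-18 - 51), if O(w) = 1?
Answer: -2553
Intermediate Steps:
s(U) = 1 - U
(s(-8) + 28)*(-18 - 51) = ((1 - 1*(-8)) + 28)*(-18 - 51) = ((1 + 8) + 28)*(-69) = (9 + 28)*(-69) = 37*(-69) = -2553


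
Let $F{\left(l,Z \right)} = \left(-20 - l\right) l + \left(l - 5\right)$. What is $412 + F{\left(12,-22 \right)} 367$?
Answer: $-137947$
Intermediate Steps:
$F{\left(l,Z \right)} = -5 + l + l \left(-20 - l\right)$ ($F{\left(l,Z \right)} = l \left(-20 - l\right) + \left(-5 + l\right) = -5 + l + l \left(-20 - l\right)$)
$412 + F{\left(12,-22 \right)} 367 = 412 + \left(-5 - 12^{2} - 228\right) 367 = 412 + \left(-5 - 144 - 228\right) 367 = 412 - 138359 = -137947$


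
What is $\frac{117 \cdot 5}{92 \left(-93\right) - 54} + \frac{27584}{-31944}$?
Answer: $- \frac{2134879}{2291982} \approx -0.93146$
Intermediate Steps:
$\frac{117 \cdot 5}{92 \left(-93\right) - 54} + \frac{27584}{-31944} = \frac{585}{-8556 - 54} + 27584 \left(- \frac{1}{31944}\right) = \frac{585}{-8610} - \frac{3448}{3993} = 585 \left(- \frac{1}{8610}\right) - \frac{3448}{3993} = - \frac{39}{574} - \frac{3448}{3993} = - \frac{2134879}{2291982}$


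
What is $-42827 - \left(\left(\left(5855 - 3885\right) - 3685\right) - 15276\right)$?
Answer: $-25836$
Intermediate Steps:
$-42827 - \left(\left(\left(5855 - 3885\right) - 3685\right) - 15276\right) = -42827 - \left(\left(1970 - 3685\right) - 15276\right) = -42827 - \left(-1715 - 15276\right) = -42827 - -16991 = -42827 + 16991 = -25836$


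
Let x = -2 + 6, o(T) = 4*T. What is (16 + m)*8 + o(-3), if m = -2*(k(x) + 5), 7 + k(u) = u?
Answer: 84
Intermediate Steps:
x = 4
k(u) = -7 + u
m = -4 (m = -2*((-7 + 4) + 5) = -2*(-3 + 5) = -2*2 = -4)
(16 + m)*8 + o(-3) = (16 - 4)*8 + 4*(-3) = 12*8 - 12 = 96 - 12 = 84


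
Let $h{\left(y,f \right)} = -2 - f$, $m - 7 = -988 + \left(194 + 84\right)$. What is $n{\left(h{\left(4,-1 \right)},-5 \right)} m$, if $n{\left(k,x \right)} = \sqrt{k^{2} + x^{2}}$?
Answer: $- 703 \sqrt{26} \approx -3584.6$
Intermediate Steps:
$m = -703$ ($m = 7 + \left(-988 + \left(194 + 84\right)\right) = 7 + \left(-988 + 278\right) = 7 - 710 = -703$)
$n{\left(h{\left(4,-1 \right)},-5 \right)} m = \sqrt{\left(-2 - -1\right)^{2} + \left(-5\right)^{2}} \left(-703\right) = \sqrt{\left(-2 + 1\right)^{2} + 25} \left(-703\right) = \sqrt{\left(-1\right)^{2} + 25} \left(-703\right) = \sqrt{1 + 25} \left(-703\right) = \sqrt{26} \left(-703\right) = - 703 \sqrt{26}$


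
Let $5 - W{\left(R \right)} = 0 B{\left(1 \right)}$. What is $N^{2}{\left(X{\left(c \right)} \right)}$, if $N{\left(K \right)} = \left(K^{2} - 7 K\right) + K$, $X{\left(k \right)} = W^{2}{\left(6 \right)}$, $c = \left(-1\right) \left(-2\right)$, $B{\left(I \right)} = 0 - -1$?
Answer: $225625$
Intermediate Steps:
$B{\left(I \right)} = 1$ ($B{\left(I \right)} = 0 + 1 = 1$)
$W{\left(R \right)} = 5$ ($W{\left(R \right)} = 5 - 0 \cdot 1 = 5 - 0 = 5 + 0 = 5$)
$c = 2$
$X{\left(k \right)} = 25$ ($X{\left(k \right)} = 5^{2} = 25$)
$N{\left(K \right)} = K^{2} - 6 K$
$N^{2}{\left(X{\left(c \right)} \right)} = \left(25 \left(-6 + 25\right)\right)^{2} = \left(25 \cdot 19\right)^{2} = 475^{2} = 225625$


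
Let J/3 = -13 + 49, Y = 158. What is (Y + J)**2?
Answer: 70756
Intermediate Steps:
J = 108 (J = 3*(-13 + 49) = 3*36 = 108)
(Y + J)**2 = (158 + 108)**2 = 266**2 = 70756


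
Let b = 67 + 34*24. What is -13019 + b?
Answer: -12136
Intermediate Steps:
b = 883 (b = 67 + 816 = 883)
-13019 + b = -13019 + 883 = -12136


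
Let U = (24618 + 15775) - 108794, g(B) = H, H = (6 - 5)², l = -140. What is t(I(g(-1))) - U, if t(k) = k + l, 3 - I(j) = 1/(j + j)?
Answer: 136527/2 ≈ 68264.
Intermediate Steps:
H = 1 (H = 1² = 1)
g(B) = 1
I(j) = 3 - 1/(2*j) (I(j) = 3 - 1/(j + j) = 3 - 1/(2*j))
t(k) = -140 + k (t(k) = k - 140 = -140 + k)
U = -68401 (U = 40393 - 108794 = -68401)
t(I(g(-1))) - U = (-140 + (3 - ½/1)) - 1*(-68401) = (-140 + (3 - ½*1)) + 68401 = (-140 + (3 - ½)) + 68401 = (-140 + 5/2) + 68401 = -275/2 + 68401 = 136527/2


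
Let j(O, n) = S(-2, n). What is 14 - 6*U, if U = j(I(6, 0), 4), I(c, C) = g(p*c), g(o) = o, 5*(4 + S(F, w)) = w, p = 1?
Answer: 166/5 ≈ 33.200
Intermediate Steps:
S(F, w) = -4 + w/5
I(c, C) = c (I(c, C) = 1*c = c)
j(O, n) = -4 + n/5
U = -16/5 (U = -4 + (⅕)*4 = -4 + ⅘ = -16/5 ≈ -3.2000)
14 - 6*U = 14 - 6*(-16/5) = 14 + 96/5 = 166/5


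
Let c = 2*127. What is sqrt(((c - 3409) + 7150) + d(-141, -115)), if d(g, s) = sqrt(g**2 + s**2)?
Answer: sqrt(3995 + sqrt(33106)) ≈ 64.629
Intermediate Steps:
c = 254
sqrt(((c - 3409) + 7150) + d(-141, -115)) = sqrt(((254 - 3409) + 7150) + sqrt((-141)**2 + (-115)**2)) = sqrt((-3155 + 7150) + sqrt(19881 + 13225)) = sqrt(3995 + sqrt(33106))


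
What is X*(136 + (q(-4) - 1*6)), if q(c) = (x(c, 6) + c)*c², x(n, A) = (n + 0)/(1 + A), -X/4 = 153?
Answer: -243576/7 ≈ -34797.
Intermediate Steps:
X = -612 (X = -4*153 = -612)
x(n, A) = n/(1 + A)
q(c) = 8*c³/7 (q(c) = (c/(1 + 6) + c)*c² = (c/7 + c)*c² = (8*c/7)*c² = 8*c³/7)
X*(136 + (q(-4) - 1*6)) = -612*(136 + ((8/7)*(-4)³ - 1*6)) = -612*(136 + ((8/7)*(-64) - 6)) = -612*(136 + (-512/7 - 6)) = -612*(136 - 554/7) = -612*398/7 = -243576/7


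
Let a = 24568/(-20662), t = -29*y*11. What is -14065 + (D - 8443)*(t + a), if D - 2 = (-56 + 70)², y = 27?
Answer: 733603521300/10331 ≈ 7.1010e+7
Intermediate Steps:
t = -8613 (t = -29*27*11 = -783*11 = -8613)
a = -12284/10331 (a = 24568*(-1/20662) = -12284/10331 ≈ -1.1890)
D = 198 (D = 2 + (-56 + 70)² = 2 + 14² = 2 + 196 = 198)
-14065 + (D - 8443)*(t + a) = -14065 + (198 - 8443)*(-8613 - 12284/10331) = -14065 - 8245*(-88993187/10331) = -14065 + 733748826815/10331 = 733603521300/10331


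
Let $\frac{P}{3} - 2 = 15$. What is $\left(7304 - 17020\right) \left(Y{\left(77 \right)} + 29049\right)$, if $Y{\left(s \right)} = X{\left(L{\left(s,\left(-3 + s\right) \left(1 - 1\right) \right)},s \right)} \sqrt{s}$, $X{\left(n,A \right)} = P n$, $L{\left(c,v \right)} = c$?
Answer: $-282240084 - 38154732 \sqrt{77} \approx -6.1705 \cdot 10^{8}$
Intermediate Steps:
$P = 51$ ($P = 6 + 3 \cdot 15 = 6 + 45 = 51$)
$X{\left(n,A \right)} = 51 n$
$Y{\left(s \right)} = 51 s^{\frac{3}{2}}$ ($Y{\left(s \right)} = 51 s \sqrt{s} = 51 s^{\frac{3}{2}}$)
$\left(7304 - 17020\right) \left(Y{\left(77 \right)} + 29049\right) = \left(7304 - 17020\right) \left(51 \cdot 77^{\frac{3}{2}} + 29049\right) = - 9716 \left(51 \cdot 77 \sqrt{77} + 29049\right) = - 9716 \left(3927 \sqrt{77} + 29049\right) = - 9716 \left(29049 + 3927 \sqrt{77}\right) = -282240084 - 38154732 \sqrt{77}$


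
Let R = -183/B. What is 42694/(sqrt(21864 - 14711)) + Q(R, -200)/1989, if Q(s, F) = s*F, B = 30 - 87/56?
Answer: 683200/1056159 + 42694*sqrt(7153)/7153 ≈ 505.45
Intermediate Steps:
B = 1593/56 (B = 30 - 87/56 = 1593/56 ≈ 28.446)
R = -3416/531 (R = -183/1593/56 = -183*56/1593 = -3416/531 ≈ -6.4331)
Q(s, F) = F*s
42694/(sqrt(21864 - 14711)) + Q(R, -200)/1989 = 42694/(sqrt(21864 - 14711)) - 200*(-3416/531)/1989 = 42694/(sqrt(7153)) + (683200/531)*(1/1989) = 42694*(sqrt(7153)/7153) + 683200/1056159 = 42694*sqrt(7153)/7153 + 683200/1056159 = 683200/1056159 + 42694*sqrt(7153)/7153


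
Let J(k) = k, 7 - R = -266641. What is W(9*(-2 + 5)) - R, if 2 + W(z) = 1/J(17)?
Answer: -4533049/17 ≈ -2.6665e+5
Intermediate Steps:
R = 266648 (R = 7 - 1*(-266641) = 7 + 266641 = 266648)
W(z) = -33/17 (W(z) = -2 + 1/17 = -33/17)
W(9*(-2 + 5)) - R = -33/17 - 1*266648 = -33/17 - 266648 = -4533049/17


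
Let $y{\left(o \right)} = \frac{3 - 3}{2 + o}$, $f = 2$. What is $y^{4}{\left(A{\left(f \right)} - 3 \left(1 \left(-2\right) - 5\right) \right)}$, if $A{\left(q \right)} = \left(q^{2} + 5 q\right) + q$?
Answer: $0$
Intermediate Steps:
$A{\left(q \right)} = q^{2} + 6 q$
$y{\left(o \right)} = 0$ ($y{\left(o \right)} = \frac{0}{2 + o} = 0$)
$y^{4}{\left(A{\left(f \right)} - 3 \left(1 \left(-2\right) - 5\right) \right)} = 0^{4} = 0$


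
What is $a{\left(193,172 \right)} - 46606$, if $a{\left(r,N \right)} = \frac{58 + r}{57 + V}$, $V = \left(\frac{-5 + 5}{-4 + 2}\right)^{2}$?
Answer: $- \frac{2656291}{57} \approx -46602.0$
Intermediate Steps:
$V = 0$ ($V = \left(\frac{0}{-2}\right)^{2} = \left(0 \left(- \frac{1}{2}\right)\right)^{2} = 0^{2} = 0$)
$a{\left(r,N \right)} = \frac{58}{57} + \frac{r}{57}$ ($a{\left(r,N \right)} = \frac{58 + r}{57 + 0} = \frac{58 + r}{57} = \left(58 + r\right) \frac{1}{57} = \frac{58}{57} + \frac{r}{57}$)
$a{\left(193,172 \right)} - 46606 = \left(\frac{58}{57} + \frac{1}{57} \cdot 193\right) - 46606 = \left(\frac{58}{57} + \frac{193}{57}\right) - 46606 = \frac{251}{57} - 46606 = - \frac{2656291}{57}$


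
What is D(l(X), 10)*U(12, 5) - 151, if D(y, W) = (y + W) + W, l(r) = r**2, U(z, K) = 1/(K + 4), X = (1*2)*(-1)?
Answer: -445/3 ≈ -148.33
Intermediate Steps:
X = -2 (X = 2*(-1) = -2)
U(z, K) = 1/(4 + K)
D(y, W) = y + 2*W (D(y, W) = (W + y) + W = y + 2*W)
D(l(X), 10)*U(12, 5) - 151 = ((-2)**2 + 2*10)/(4 + 5) - 151 = (4 + 20)/9 - 151 = 24*(1/9) - 151 = 8/3 - 151 = -445/3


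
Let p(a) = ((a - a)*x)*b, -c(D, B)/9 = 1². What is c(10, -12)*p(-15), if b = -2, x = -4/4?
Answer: 0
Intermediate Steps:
x = -1 (x = -4*¼ = -1)
c(D, B) = -9 (c(D, B) = -9*1² = -9*1 = -9)
p(a) = 0 (p(a) = ((a - a)*(-1))*(-2) = (0*(-1))*(-2) = 0*(-2) = 0)
c(10, -12)*p(-15) = -9*0 = 0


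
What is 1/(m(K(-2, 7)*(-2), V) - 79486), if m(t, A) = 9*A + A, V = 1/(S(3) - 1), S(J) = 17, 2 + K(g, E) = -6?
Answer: -8/635883 ≈ -1.2581e-5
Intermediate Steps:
K(g, E) = -8 (K(g, E) = -2 - 6 = -8)
V = 1/16 (V = 1/(17 - 1) = 1/16 ≈ 0.062500)
m(t, A) = 10*A
1/(m(K(-2, 7)*(-2), V) - 79486) = 1/(10*(1/16) - 79486) = 1/(5/8 - 79486) = 1/(-635883/8) = -8/635883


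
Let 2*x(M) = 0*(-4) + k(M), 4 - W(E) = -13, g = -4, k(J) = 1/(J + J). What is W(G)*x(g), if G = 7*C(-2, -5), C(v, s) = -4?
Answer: -17/16 ≈ -1.0625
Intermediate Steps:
k(J) = 1/(2*J)
G = -28 (G = 7*(-4) = -28)
W(E) = 17 (W(E) = 4 - 1*(-13) = 4 + 13 = 17)
x(M) = 1/(4*M) (x(M) = (0*(-4) + 1/(2*M))/2 = (0 + 1/(2*M))/2 = (1/(2*M))/2 = 1/(4*M))
W(G)*x(g) = 17*((1/4)/(-4)) = 17*((1/4)*(-1/4)) = 17*(-1/16) = -17/16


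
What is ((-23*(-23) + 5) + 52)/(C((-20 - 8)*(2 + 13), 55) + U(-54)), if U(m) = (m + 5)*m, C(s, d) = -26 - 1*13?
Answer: 586/2607 ≈ 0.22478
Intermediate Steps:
C(s, d) = -39 (C(s, d) = -26 - 13 = -39)
U(m) = m*(5 + m) (U(m) = (5 + m)*m = m*(5 + m))
((-23*(-23) + 5) + 52)/(C((-20 - 8)*(2 + 13), 55) + U(-54)) = ((-23*(-23) + 5) + 52)/(-39 - 54*(5 - 54)) = ((529 + 5) + 52)/(-39 - 54*(-49)) = (534 + 52)/(-39 + 2646) = 586/2607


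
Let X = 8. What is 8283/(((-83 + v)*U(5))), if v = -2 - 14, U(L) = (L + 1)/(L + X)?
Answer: -3263/18 ≈ -181.28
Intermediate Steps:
U(L) = (1 + L)/(8 + L) (U(L) = (L + 1)/(L + 8) = (1 + L)/(8 + L))
v = -16
8283/(((-83 + v)*U(5))) = 8283/(((-83 - 16)*((1 + 5)/(8 + 5)))) = 8283/((-99*6/13)) = 8283/(-594/13) = 8283*(-13/594) = -3263/18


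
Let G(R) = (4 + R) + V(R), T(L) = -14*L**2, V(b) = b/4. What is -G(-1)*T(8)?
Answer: 2464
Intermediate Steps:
V(b) = b/4 (V(b) = b*(1/4) = b/4)
G(R) = 4 + 5*R/4 (G(R) = (4 + R) + R/4 = 4 + 5*R/4)
-G(-1)*T(8) = -(4 + (5/4)*(-1))*(-14*8**2) = -(4 - 5/4)*(-14*64) = -11*(-896)/4 = -1*(-2464) = 2464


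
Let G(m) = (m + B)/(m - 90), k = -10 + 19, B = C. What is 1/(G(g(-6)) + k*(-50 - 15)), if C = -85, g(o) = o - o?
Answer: -18/10513 ≈ -0.0017122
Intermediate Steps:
g(o) = 0
B = -85
k = 9
G(m) = (-85 + m)/(-90 + m) (G(m) = (m - 85)/(m - 90) = (-85 + m)/(-90 + m))
1/(G(g(-6)) + k*(-50 - 15)) = 1/((-85 + 0)/(-90 + 0) + 9*(-50 - 15)) = 1/(-85/(-90) + 9*(-65)) = 1/(-1/90*(-85) - 585) = 1/(17/18 - 585) = 1/(-10513/18) = -18/10513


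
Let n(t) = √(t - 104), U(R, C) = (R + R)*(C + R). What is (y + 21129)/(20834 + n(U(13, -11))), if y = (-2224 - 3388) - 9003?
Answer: 33928169/108513902 - 3257*I*√13/108513902 ≈ 0.31266 - 0.00010822*I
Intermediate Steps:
U(R, C) = 2*R*(C + R) (U(R, C) = (2*R)*(C + R) = 2*R*(C + R))
y = -14615 (y = -5612 - 9003 = -14615)
n(t) = √(-104 + t)
(y + 21129)/(20834 + n(U(13, -11))) = (-14615 + 21129)/(20834 + √(-104 + 2*13*(-11 + 13))) = 6514/(20834 + √(-104 + 2*13*2)) = 6514/(20834 + √(-104 + 52)) = 6514/(20834 + √(-52)) = 6514/(20834 + 2*I*√13)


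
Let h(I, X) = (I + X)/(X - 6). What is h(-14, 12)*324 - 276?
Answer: -384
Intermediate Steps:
h(I, X) = (I + X)/(-6 + X)
h(-14, 12)*324 - 276 = ((-14 + 12)/(-6 + 12))*324 - 276 = (-2/6)*324 - 276 = ((⅙)*(-2))*324 - 276 = -⅓*324 - 276 = -108 - 276 = -384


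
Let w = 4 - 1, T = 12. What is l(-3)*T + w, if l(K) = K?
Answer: -33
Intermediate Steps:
w = 3
l(-3)*T + w = -3*12 + 3 = -36 + 3 = -33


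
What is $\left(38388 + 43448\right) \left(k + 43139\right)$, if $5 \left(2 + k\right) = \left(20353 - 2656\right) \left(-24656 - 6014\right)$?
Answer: $-8880045719196$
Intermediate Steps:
$k = -108553400$ ($k = -2 + \frac{\left(20353 - 2656\right) \left(-24656 - 6014\right)}{5} = -2 + \frac{17697 \left(-30670\right)}{5} = -2 + \frac{1}{5} \left(-542766990\right) = -2 - 108553398 = -108553400$)
$\left(38388 + 43448\right) \left(k + 43139\right) = \left(38388 + 43448\right) \left(-108553400 + 43139\right) = 81836 \left(-108510261\right) = -8880045719196$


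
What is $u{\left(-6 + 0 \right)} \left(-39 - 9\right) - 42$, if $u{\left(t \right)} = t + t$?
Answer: $534$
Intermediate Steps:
$u{\left(t \right)} = 2 t$
$u{\left(-6 + 0 \right)} \left(-39 - 9\right) - 42 = 2 \left(-6 + 0\right) \left(-39 - 9\right) - 42 = 2 \left(-6\right) \left(-48\right) - 42 = \left(-12\right) \left(-48\right) - 42 = 576 - 42 = 534$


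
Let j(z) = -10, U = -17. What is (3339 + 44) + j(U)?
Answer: 3373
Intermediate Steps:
(3339 + 44) + j(U) = (3339 + 44) - 10 = 3383 - 10 = 3373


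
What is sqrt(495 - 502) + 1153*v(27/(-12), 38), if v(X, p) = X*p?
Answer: -197163/2 + I*sqrt(7) ≈ -98582.0 + 2.6458*I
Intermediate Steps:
sqrt(495 - 502) + 1153*v(27/(-12), 38) = sqrt(495 - 502) + 1153*((27/(-12))*38) = sqrt(-7) + 1153*((27*(-1/12))*38) = I*sqrt(7) + 1153*(-9/4*38) = I*sqrt(7) + 1153*(-171/2) = I*sqrt(7) - 197163/2 = -197163/2 + I*sqrt(7)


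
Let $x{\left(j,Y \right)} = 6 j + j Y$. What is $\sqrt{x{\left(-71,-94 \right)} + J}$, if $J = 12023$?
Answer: $11 \sqrt{151} \approx 135.17$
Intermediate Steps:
$x{\left(j,Y \right)} = 6 j + Y j$
$\sqrt{x{\left(-71,-94 \right)} + J} = \sqrt{- 71 \left(6 - 94\right) + 12023} = \sqrt{\left(-71\right) \left(-88\right) + 12023} = \sqrt{6248 + 12023} = \sqrt{18271} = 11 \sqrt{151}$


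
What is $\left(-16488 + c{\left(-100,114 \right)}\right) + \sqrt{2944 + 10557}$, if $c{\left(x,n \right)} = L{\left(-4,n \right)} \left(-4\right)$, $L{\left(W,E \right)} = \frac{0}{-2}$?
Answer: $-16488 + \sqrt{13501} \approx -16372.0$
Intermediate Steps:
$L{\left(W,E \right)} = 0$ ($L{\left(W,E \right)} = 0 \left(- \frac{1}{2}\right) = 0$)
$c{\left(x,n \right)} = 0$ ($c{\left(x,n \right)} = 0 \left(-4\right) = 0$)
$\left(-16488 + c{\left(-100,114 \right)}\right) + \sqrt{2944 + 10557} = \left(-16488 + 0\right) + \sqrt{2944 + 10557} = -16488 + \sqrt{13501}$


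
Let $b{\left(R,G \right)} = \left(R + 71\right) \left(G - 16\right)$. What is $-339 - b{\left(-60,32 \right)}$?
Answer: $-515$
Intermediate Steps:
$b{\left(R,G \right)} = \left(-16 + G\right) \left(71 + R\right)$ ($b{\left(R,G \right)} = \left(71 + R\right) \left(-16 + G\right) = \left(-16 + G\right) \left(71 + R\right)$)
$-339 - b{\left(-60,32 \right)} = -339 - \left(-1136 - -960 + 71 \cdot 32 + 32 \left(-60\right)\right) = -339 - \left(-1136 + 960 + 2272 - 1920\right) = -339 - 176 = -515$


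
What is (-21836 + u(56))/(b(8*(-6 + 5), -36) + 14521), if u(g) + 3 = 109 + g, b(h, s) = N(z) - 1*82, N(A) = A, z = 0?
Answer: -21674/14439 ≈ -1.5011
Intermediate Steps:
b(h, s) = -82 (b(h, s) = 0 - 1*82 = 0 - 82 = -82)
u(g) = 106 + g (u(g) = -3 + (109 + g) = 106 + g)
(-21836 + u(56))/(b(8*(-6 + 5), -36) + 14521) = (-21836 + (106 + 56))/(-82 + 14521) = (-21836 + 162)/14439 = -21674*1/14439 = -21674/14439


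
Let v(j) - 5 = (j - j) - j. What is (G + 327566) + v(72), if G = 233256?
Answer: 560755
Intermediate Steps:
v(j) = 5 - j (v(j) = 5 + ((j - j) - j) = 5 + (0 - j) = 5 - j)
(G + 327566) + v(72) = (233256 + 327566) + (5 - 1*72) = 560822 + (5 - 72) = 560822 - 67 = 560755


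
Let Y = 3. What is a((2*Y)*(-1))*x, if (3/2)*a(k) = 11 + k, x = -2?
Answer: -20/3 ≈ -6.6667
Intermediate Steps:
a(k) = 22/3 + 2*k/3 (a(k) = 2*(11 + k)/3 = 22/3 + 2*k/3)
a((2*Y)*(-1))*x = (22/3 + 2*((2*3)*(-1))/3)*(-2) = (22/3 + 2*(6*(-1))/3)*(-2) = (22/3 + (2/3)*(-6))*(-2) = (22/3 - 4)*(-2) = (10/3)*(-2) = -20/3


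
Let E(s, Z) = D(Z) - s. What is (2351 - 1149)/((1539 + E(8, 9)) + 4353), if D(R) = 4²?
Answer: 601/2950 ≈ 0.20373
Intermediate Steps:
D(R) = 16
E(s, Z) = 16 - s
(2351 - 1149)/((1539 + E(8, 9)) + 4353) = (2351 - 1149)/((1539 + (16 - 1*8)) + 4353) = 1202/((1539 + (16 - 8)) + 4353) = 1202/((1539 + 8) + 4353) = 1202/(1547 + 4353) = 1202/5900 = 1202*(1/5900) = 601/2950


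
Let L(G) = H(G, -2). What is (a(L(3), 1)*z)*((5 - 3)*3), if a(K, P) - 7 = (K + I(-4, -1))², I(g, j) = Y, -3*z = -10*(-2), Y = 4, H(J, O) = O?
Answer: -440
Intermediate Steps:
L(G) = -2
z = -20/3 (z = -(-10)*(-2)/3 = -⅓*20 = -20/3 ≈ -6.6667)
I(g, j) = 4
a(K, P) = 7 + (4 + K)² (a(K, P) = 7 + (K + 4)² = 7 + (4 + K)²)
(a(L(3), 1)*z)*((5 - 3)*3) = ((7 + (4 - 2)²)*(-20/3))*((5 - 3)*3) = ((7 + 2²)*(-20/3))*(2*3) = ((7 + 4)*(-20/3))*6 = (11*(-20/3))*6 = -220/3*6 = -440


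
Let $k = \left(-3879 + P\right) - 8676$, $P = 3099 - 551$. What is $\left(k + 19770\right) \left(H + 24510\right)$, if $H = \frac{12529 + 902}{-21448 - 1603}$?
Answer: $\frac{149074830021}{623} \approx 2.3929 \cdot 10^{8}$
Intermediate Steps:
$P = 2548$ ($P = 3099 - 551 = 2548$)
$k = -10007$ ($k = \left(-3879 + 2548\right) - 8676 = -1331 - 8676 = -10007$)
$H = - \frac{363}{623}$ ($H = \frac{13431}{-23051} = 13431 \left(- \frac{1}{23051}\right) = - \frac{363}{623} \approx -0.58266$)
$\left(k + 19770\right) \left(H + 24510\right) = \left(-10007 + 19770\right) \left(- \frac{363}{623} + 24510\right) = 9763 \cdot \frac{15269367}{623} = \frac{149074830021}{623}$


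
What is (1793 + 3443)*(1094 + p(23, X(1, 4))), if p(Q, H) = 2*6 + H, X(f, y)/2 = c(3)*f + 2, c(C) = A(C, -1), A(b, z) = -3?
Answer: 5780544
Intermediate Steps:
c(C) = -3
X(f, y) = 4 - 6*f (X(f, y) = 2*(-3*f + 2) = 2*(2 - 3*f) = 4 - 6*f)
p(Q, H) = 12 + H
(1793 + 3443)*(1094 + p(23, X(1, 4))) = (1793 + 3443)*(1094 + (12 + (4 - 6*1))) = 5236*(1094 + (12 + (4 - 6))) = 5236*(1094 + (12 - 2)) = 5236*(1094 + 10) = 5236*1104 = 5780544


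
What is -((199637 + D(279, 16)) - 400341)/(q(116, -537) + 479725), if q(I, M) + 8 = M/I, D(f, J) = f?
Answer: 4649860/11129327 ≈ 0.41780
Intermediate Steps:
q(I, M) = -8 + M/I
-((199637 + D(279, 16)) - 400341)/(q(116, -537) + 479725) = -((199637 + 279) - 400341)/((-8 - 537/116) + 479725) = -(199916 - 400341)/((-8 - 537*1/116) + 479725) = -(-200425)/((-8 - 537/116) + 479725) = -(-200425)/(-1465/116 + 479725) = -(-200425)/55646635/116 = -(-200425)*116/55646635 = -1*(-4649860/11129327) = 4649860/11129327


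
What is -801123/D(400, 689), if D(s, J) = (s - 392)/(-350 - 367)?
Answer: 574405191/8 ≈ 7.1801e+7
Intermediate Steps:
D(s, J) = 392/717 - s/717 (D(s, J) = (-392 + s)/(-717) = (-392 + s)*(-1/717) = 392/717 - s/717)
-801123/D(400, 689) = -801123/(392/717 - 1/717*400) = -801123/(392/717 - 400/717) = -801123/(-8/717) = -801123*(-717/8) = 574405191/8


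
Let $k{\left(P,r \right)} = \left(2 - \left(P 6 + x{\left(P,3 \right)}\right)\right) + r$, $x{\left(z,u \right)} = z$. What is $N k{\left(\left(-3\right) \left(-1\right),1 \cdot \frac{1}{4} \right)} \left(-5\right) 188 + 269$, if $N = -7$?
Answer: $-123106$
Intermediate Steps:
$k{\left(P,r \right)} = 2 + r - 7 P$ ($k{\left(P,r \right)} = \left(2 - \left(P 6 + P\right)\right) + r = \left(2 - \left(6 P + P\right)\right) + r = \left(2 - 7 P\right) + r = 2 + r - 7 P$)
$N k{\left(\left(-3\right) \left(-1\right),1 \cdot \frac{1}{4} \right)} \left(-5\right) 188 + 269 = - 7 \left(2 + 1 \cdot \frac{1}{4} - 7 \left(\left(-3\right) \left(-1\right)\right)\right) \left(-5\right) 188 + 269 = - 7 \left(2 + 1 \cdot \frac{1}{4} - 21\right) \left(-5\right) 188 + 269 = - 7 \left(2 + \frac{1}{4} - 21\right) \left(-5\right) 188 + 269 = \left(-7\right) \left(- \frac{75}{4}\right) \left(-5\right) 188 + 269 = \frac{525}{4} \left(-5\right) 188 + 269 = \left(- \frac{2625}{4}\right) 188 + 269 = -123375 + 269 = -123106$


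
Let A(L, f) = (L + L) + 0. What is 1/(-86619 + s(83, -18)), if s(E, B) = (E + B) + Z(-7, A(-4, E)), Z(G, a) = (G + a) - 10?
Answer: -1/86579 ≈ -1.1550e-5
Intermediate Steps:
A(L, f) = 2*L (A(L, f) = 2*L + 0 = 2*L)
Z(G, a) = -10 + G + a
s(E, B) = -25 + B + E (s(E, B) = (E + B) + (-10 - 7 + 2*(-4)) = (B + E) + (-10 - 7 - 8) = (B + E) - 25 = -25 + B + E)
1/(-86619 + s(83, -18)) = 1/(-86619 + (-25 - 18 + 83)) = 1/(-86619 + 40) = 1/(-86579) = -1/86579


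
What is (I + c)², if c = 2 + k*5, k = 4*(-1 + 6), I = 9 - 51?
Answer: 3600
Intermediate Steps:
I = -42
k = 20 (k = 4*5 = 20)
c = 102 (c = 2 + 20*5 = 2 + 100 = 102)
(I + c)² = (-42 + 102)² = 60² = 3600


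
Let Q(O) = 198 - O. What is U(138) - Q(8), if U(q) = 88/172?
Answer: -8148/43 ≈ -189.49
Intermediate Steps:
U(q) = 22/43 (U(q) = 88*(1/172) = 22/43)
U(138) - Q(8) = 22/43 - (198 - 1*8) = 22/43 - (198 - 8) = 22/43 - 1*190 = 22/43 - 190 = -8148/43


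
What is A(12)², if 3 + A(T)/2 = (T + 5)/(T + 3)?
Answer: 3136/225 ≈ 13.938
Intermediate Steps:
A(T) = -6 + 2*(5 + T)/(3 + T) (A(T) = -6 + 2*((T + 5)/(T + 3)) = -6 + 2*((5 + T)/(3 + T)) = -6 + 2*(5 + T)/(3 + T))
A(12)² = (4*(-2 - 1*12)/(3 + 12))² = (4*(-2 - 12)/15)² = (4*(1/15)*(-14))² = (-56/15)² = 3136/225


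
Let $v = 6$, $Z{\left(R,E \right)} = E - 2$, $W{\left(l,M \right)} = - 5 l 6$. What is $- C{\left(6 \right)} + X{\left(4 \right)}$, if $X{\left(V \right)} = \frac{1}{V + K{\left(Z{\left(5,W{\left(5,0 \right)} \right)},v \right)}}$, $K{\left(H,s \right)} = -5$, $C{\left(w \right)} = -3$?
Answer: $2$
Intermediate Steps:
$W{\left(l,M \right)} = - 30 l$
$Z{\left(R,E \right)} = -2 + E$
$X{\left(V \right)} = \frac{1}{-5 + V}$ ($X{\left(V \right)} = \frac{1}{V - 5} = \frac{1}{-5 + V}$)
$- C{\left(6 \right)} + X{\left(4 \right)} = \left(-1\right) \left(-3\right) + \frac{1}{-5 + 4} = 3 + \frac{1}{-1} = 3 - 1 = 2$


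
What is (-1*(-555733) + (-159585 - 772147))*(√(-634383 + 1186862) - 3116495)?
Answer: 1171799003505 - 375999*√552479 ≈ 1.1715e+12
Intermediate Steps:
(-1*(-555733) + (-159585 - 772147))*(√(-634383 + 1186862) - 3116495) = (555733 - 931732)*(√552479 - 3116495) = -375999*(-3116495 + √552479) = 1171799003505 - 375999*√552479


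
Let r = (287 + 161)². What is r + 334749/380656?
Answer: 76399516573/380656 ≈ 2.0071e+5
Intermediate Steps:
r = 200704 (r = 448² = 200704)
r + 334749/380656 = 200704 + 334749/380656 = 76399516573/380656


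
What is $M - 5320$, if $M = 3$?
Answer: $-5317$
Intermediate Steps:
$M - 5320 = 3 - 5320 = -5317$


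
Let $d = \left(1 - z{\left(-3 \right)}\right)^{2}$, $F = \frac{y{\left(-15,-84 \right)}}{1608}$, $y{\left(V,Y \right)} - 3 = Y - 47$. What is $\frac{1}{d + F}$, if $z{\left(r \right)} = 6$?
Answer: $\frac{201}{5009} \approx 0.040128$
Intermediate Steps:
$y{\left(V,Y \right)} = -44 + Y$ ($y{\left(V,Y \right)} = 3 + \left(Y - 47\right) = 3 + \left(-47 + Y\right) = -44 + Y$)
$F = - \frac{16}{201}$ ($F = \frac{-44 - 84}{1608} = \left(-128\right) \frac{1}{1608} = - \frac{16}{201} \approx -0.079602$)
$d = 25$ ($d = \left(1 + \left(0 - 6\right)\right)^{2} = \left(1 - 6\right)^{2} = \left(-5\right)^{2} = 25$)
$\frac{1}{d + F} = \frac{1}{25 - \frac{16}{201}} = \frac{1}{\frac{5009}{201}} = \frac{201}{5009}$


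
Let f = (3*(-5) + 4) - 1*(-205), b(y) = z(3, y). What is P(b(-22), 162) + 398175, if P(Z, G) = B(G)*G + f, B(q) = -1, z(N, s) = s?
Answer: 398207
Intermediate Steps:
b(y) = y
f = 194 (f = (-15 + 4) + 205 = -11 + 205 = 194)
P(Z, G) = 194 - G (P(Z, G) = -G + 194 = 194 - G)
P(b(-22), 162) + 398175 = (194 - 1*162) + 398175 = (194 - 162) + 398175 = 32 + 398175 = 398207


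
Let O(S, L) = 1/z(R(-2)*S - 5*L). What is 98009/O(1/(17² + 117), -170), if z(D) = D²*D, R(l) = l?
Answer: 503504432522572068341/8365427 ≈ 6.0189e+13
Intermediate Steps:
z(D) = D³
O(S, L) = (-5*L - 2*S)⁻³ (O(S, L) = 1/((-2*S - 5*L)³) = 1/((-5*L - 2*S)³) = (-5*L - 2*S)⁻³)
98009/O(1/(17² + 117), -170) = 98009/((-1/(2/(17² + 117) + 5*(-170))³)) = 98009/((-1/(2/(289 + 117) - 850)³)) = 98009/((-1/(2/406 - 850)³)) = 98009/((-1/(2*(1/406) - 850)³)) = 98009/((-1/(1/203 - 850)³)) = 98009/((-1/(-172549/203)³)) = 98009/((-1*(-8365427/5137328536385149))) = 98009/(8365427/5137328536385149) = 98009*(5137328536385149/8365427) = 503504432522572068341/8365427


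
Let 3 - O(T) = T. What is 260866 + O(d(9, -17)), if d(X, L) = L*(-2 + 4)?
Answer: 260903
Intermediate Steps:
d(X, L) = 2*L (d(X, L) = L*2 = 2*L)
O(T) = 3 - T
260866 + O(d(9, -17)) = 260866 + (3 - 2*(-17)) = 260866 + (3 - 1*(-34)) = 260866 + (3 + 34) = 260866 + 37 = 260903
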